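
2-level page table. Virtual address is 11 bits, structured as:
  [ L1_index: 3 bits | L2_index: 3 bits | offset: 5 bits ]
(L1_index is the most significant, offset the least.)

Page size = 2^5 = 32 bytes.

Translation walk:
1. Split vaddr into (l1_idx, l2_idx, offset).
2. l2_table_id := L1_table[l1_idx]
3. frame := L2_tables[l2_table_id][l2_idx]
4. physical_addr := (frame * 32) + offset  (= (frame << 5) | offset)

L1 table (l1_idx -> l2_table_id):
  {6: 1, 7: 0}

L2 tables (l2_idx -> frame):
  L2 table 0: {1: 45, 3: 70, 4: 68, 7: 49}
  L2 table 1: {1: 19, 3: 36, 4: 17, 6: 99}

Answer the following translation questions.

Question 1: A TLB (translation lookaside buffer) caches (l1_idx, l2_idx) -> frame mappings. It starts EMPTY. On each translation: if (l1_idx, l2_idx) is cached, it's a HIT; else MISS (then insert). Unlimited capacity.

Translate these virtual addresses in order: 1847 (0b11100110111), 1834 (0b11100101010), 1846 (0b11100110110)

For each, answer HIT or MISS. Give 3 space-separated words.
vaddr=1847: (7,1) not in TLB -> MISS, insert
vaddr=1834: (7,1) in TLB -> HIT
vaddr=1846: (7,1) in TLB -> HIT

Answer: MISS HIT HIT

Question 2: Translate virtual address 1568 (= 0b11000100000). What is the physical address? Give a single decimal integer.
vaddr = 1568 = 0b11000100000
Split: l1_idx=6, l2_idx=1, offset=0
L1[6] = 1
L2[1][1] = 19
paddr = 19 * 32 + 0 = 608

Answer: 608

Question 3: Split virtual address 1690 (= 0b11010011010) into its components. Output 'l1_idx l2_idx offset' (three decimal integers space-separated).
vaddr = 1690 = 0b11010011010
  top 3 bits -> l1_idx = 6
  next 3 bits -> l2_idx = 4
  bottom 5 bits -> offset = 26

Answer: 6 4 26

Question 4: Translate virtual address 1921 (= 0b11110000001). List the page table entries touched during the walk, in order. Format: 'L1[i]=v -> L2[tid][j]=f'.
vaddr = 1921 = 0b11110000001
Split: l1_idx=7, l2_idx=4, offset=1

Answer: L1[7]=0 -> L2[0][4]=68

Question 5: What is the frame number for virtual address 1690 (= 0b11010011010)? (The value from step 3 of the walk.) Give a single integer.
vaddr = 1690: l1_idx=6, l2_idx=4
L1[6] = 1; L2[1][4] = 17

Answer: 17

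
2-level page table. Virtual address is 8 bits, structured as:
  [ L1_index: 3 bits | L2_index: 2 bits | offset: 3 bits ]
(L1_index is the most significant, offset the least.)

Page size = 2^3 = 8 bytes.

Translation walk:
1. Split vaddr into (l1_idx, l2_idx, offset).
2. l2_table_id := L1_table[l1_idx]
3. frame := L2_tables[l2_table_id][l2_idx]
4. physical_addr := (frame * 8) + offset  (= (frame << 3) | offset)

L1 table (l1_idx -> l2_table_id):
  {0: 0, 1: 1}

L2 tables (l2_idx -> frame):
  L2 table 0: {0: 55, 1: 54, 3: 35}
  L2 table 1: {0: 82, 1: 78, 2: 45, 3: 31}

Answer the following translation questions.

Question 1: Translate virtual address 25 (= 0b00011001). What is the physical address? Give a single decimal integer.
vaddr = 25 = 0b00011001
Split: l1_idx=0, l2_idx=3, offset=1
L1[0] = 0
L2[0][3] = 35
paddr = 35 * 8 + 1 = 281

Answer: 281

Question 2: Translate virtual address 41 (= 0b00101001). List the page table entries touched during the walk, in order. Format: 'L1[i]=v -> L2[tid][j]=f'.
Answer: L1[1]=1 -> L2[1][1]=78

Derivation:
vaddr = 41 = 0b00101001
Split: l1_idx=1, l2_idx=1, offset=1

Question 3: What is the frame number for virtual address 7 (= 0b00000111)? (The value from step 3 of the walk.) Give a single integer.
vaddr = 7: l1_idx=0, l2_idx=0
L1[0] = 0; L2[0][0] = 55

Answer: 55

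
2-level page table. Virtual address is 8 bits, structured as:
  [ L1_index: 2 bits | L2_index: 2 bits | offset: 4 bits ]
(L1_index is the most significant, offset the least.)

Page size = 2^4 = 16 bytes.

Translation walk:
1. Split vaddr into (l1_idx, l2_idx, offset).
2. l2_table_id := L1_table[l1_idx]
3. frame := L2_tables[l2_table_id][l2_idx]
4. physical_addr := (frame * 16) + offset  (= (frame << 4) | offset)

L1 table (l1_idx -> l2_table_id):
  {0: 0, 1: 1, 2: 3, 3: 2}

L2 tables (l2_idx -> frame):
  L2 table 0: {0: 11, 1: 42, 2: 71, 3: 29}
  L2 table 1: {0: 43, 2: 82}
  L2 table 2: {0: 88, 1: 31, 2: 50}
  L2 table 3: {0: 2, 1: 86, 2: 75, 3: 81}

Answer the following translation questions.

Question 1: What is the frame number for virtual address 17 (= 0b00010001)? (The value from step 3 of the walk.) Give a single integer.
Answer: 42

Derivation:
vaddr = 17: l1_idx=0, l2_idx=1
L1[0] = 0; L2[0][1] = 42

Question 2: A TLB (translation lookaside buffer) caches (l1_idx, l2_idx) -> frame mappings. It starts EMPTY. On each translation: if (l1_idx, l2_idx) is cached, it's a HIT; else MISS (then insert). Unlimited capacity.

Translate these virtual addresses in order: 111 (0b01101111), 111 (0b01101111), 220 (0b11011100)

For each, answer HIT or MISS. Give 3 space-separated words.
Answer: MISS HIT MISS

Derivation:
vaddr=111: (1,2) not in TLB -> MISS, insert
vaddr=111: (1,2) in TLB -> HIT
vaddr=220: (3,1) not in TLB -> MISS, insert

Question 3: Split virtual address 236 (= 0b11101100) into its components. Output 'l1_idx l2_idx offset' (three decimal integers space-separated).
vaddr = 236 = 0b11101100
  top 2 bits -> l1_idx = 3
  next 2 bits -> l2_idx = 2
  bottom 4 bits -> offset = 12

Answer: 3 2 12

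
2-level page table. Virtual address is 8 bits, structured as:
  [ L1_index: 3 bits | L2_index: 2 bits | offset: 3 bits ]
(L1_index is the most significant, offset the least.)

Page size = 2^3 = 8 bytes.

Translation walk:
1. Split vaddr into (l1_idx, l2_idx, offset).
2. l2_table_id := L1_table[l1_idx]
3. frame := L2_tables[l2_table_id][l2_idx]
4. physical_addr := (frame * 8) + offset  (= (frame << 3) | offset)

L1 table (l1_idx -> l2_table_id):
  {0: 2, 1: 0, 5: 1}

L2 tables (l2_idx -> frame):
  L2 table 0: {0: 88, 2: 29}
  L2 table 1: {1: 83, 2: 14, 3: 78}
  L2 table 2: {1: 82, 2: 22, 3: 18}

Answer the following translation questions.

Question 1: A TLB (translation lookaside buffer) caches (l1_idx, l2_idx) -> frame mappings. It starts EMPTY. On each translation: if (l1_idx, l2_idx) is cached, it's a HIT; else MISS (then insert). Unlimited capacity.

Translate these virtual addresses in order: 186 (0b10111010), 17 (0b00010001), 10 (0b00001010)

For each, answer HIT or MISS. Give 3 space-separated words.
vaddr=186: (5,3) not in TLB -> MISS, insert
vaddr=17: (0,2) not in TLB -> MISS, insert
vaddr=10: (0,1) not in TLB -> MISS, insert

Answer: MISS MISS MISS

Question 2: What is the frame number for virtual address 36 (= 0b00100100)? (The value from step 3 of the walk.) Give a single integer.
Answer: 88

Derivation:
vaddr = 36: l1_idx=1, l2_idx=0
L1[1] = 0; L2[0][0] = 88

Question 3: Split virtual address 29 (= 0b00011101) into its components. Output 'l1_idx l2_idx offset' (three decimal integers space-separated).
Answer: 0 3 5

Derivation:
vaddr = 29 = 0b00011101
  top 3 bits -> l1_idx = 0
  next 2 bits -> l2_idx = 3
  bottom 3 bits -> offset = 5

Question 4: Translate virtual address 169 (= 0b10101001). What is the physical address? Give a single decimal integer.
Answer: 665

Derivation:
vaddr = 169 = 0b10101001
Split: l1_idx=5, l2_idx=1, offset=1
L1[5] = 1
L2[1][1] = 83
paddr = 83 * 8 + 1 = 665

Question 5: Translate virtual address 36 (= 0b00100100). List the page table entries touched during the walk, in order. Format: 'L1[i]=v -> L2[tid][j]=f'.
vaddr = 36 = 0b00100100
Split: l1_idx=1, l2_idx=0, offset=4

Answer: L1[1]=0 -> L2[0][0]=88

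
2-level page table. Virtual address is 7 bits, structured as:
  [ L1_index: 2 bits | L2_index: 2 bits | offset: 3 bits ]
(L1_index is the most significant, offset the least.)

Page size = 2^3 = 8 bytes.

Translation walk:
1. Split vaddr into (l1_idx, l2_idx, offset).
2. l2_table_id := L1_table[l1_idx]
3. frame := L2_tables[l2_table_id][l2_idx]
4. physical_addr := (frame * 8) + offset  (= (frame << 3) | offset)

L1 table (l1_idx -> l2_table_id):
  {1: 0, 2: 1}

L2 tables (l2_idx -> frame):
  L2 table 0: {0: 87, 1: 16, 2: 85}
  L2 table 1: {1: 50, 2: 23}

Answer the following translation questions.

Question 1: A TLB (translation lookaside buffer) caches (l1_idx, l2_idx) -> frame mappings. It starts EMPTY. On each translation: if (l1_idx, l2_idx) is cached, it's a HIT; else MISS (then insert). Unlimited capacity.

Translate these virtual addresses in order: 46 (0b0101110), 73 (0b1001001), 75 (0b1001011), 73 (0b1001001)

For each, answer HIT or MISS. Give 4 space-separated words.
vaddr=46: (1,1) not in TLB -> MISS, insert
vaddr=73: (2,1) not in TLB -> MISS, insert
vaddr=75: (2,1) in TLB -> HIT
vaddr=73: (2,1) in TLB -> HIT

Answer: MISS MISS HIT HIT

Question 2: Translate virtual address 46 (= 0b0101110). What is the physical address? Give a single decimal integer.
Answer: 134

Derivation:
vaddr = 46 = 0b0101110
Split: l1_idx=1, l2_idx=1, offset=6
L1[1] = 0
L2[0][1] = 16
paddr = 16 * 8 + 6 = 134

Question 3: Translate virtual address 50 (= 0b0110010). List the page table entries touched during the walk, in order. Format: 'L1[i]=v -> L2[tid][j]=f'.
vaddr = 50 = 0b0110010
Split: l1_idx=1, l2_idx=2, offset=2

Answer: L1[1]=0 -> L2[0][2]=85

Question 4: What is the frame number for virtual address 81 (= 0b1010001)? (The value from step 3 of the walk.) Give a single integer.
Answer: 23

Derivation:
vaddr = 81: l1_idx=2, l2_idx=2
L1[2] = 1; L2[1][2] = 23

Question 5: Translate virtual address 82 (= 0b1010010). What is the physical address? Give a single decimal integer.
vaddr = 82 = 0b1010010
Split: l1_idx=2, l2_idx=2, offset=2
L1[2] = 1
L2[1][2] = 23
paddr = 23 * 8 + 2 = 186

Answer: 186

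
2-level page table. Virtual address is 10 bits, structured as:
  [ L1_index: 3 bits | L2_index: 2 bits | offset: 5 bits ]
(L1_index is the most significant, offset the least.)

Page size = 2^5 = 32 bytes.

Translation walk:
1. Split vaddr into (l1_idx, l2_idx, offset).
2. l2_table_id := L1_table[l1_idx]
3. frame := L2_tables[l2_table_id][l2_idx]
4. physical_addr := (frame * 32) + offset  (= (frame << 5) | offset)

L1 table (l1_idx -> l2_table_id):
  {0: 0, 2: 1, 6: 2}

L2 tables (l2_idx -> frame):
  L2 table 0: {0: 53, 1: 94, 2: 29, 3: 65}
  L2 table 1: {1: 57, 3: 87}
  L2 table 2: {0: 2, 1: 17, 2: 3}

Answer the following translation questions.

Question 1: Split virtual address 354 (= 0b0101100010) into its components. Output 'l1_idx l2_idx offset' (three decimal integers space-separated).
vaddr = 354 = 0b0101100010
  top 3 bits -> l1_idx = 2
  next 2 bits -> l2_idx = 3
  bottom 5 bits -> offset = 2

Answer: 2 3 2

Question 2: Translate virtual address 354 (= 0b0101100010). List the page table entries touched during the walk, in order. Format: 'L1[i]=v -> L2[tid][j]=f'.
Answer: L1[2]=1 -> L2[1][3]=87

Derivation:
vaddr = 354 = 0b0101100010
Split: l1_idx=2, l2_idx=3, offset=2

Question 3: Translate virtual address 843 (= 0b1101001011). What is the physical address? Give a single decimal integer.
Answer: 107

Derivation:
vaddr = 843 = 0b1101001011
Split: l1_idx=6, l2_idx=2, offset=11
L1[6] = 2
L2[2][2] = 3
paddr = 3 * 32 + 11 = 107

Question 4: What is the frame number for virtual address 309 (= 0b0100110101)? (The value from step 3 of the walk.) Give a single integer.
Answer: 57

Derivation:
vaddr = 309: l1_idx=2, l2_idx=1
L1[2] = 1; L2[1][1] = 57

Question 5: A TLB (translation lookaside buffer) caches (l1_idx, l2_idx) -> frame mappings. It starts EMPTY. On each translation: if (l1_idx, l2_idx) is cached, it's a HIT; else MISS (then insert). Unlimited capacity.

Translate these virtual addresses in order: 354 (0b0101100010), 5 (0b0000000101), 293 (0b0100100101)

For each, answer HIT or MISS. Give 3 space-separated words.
vaddr=354: (2,3) not in TLB -> MISS, insert
vaddr=5: (0,0) not in TLB -> MISS, insert
vaddr=293: (2,1) not in TLB -> MISS, insert

Answer: MISS MISS MISS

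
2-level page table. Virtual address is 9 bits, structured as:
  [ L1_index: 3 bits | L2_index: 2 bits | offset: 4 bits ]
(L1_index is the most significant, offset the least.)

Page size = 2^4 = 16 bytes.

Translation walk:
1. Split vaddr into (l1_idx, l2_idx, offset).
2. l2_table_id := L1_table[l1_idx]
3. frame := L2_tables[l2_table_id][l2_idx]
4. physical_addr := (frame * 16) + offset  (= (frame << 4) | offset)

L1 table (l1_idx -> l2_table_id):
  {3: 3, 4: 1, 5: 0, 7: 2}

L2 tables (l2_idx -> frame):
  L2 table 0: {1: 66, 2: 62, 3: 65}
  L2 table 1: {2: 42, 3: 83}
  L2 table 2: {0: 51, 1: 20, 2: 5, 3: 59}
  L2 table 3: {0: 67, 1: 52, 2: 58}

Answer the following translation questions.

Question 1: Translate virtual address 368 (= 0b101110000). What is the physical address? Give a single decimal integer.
Answer: 1040

Derivation:
vaddr = 368 = 0b101110000
Split: l1_idx=5, l2_idx=3, offset=0
L1[5] = 0
L2[0][3] = 65
paddr = 65 * 16 + 0 = 1040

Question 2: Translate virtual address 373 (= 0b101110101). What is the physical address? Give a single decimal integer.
vaddr = 373 = 0b101110101
Split: l1_idx=5, l2_idx=3, offset=5
L1[5] = 0
L2[0][3] = 65
paddr = 65 * 16 + 5 = 1045

Answer: 1045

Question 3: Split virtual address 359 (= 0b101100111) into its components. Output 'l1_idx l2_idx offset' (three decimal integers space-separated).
vaddr = 359 = 0b101100111
  top 3 bits -> l1_idx = 5
  next 2 bits -> l2_idx = 2
  bottom 4 bits -> offset = 7

Answer: 5 2 7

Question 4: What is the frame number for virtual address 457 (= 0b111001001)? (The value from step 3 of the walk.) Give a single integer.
vaddr = 457: l1_idx=7, l2_idx=0
L1[7] = 2; L2[2][0] = 51

Answer: 51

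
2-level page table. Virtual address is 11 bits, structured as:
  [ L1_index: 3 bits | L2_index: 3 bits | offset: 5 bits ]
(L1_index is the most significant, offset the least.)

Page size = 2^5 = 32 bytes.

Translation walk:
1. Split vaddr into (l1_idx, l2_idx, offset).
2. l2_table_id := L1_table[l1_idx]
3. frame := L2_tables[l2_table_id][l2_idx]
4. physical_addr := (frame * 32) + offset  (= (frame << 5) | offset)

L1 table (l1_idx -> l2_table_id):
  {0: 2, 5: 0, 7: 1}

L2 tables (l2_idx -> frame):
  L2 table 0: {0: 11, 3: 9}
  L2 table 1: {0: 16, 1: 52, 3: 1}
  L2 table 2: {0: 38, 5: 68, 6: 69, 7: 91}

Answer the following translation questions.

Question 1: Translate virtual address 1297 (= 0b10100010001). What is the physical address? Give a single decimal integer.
vaddr = 1297 = 0b10100010001
Split: l1_idx=5, l2_idx=0, offset=17
L1[5] = 0
L2[0][0] = 11
paddr = 11 * 32 + 17 = 369

Answer: 369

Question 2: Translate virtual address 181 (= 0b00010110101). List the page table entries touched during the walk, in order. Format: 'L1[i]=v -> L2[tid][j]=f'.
vaddr = 181 = 0b00010110101
Split: l1_idx=0, l2_idx=5, offset=21

Answer: L1[0]=2 -> L2[2][5]=68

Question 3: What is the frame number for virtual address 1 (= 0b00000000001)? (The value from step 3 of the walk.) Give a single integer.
vaddr = 1: l1_idx=0, l2_idx=0
L1[0] = 2; L2[2][0] = 38

Answer: 38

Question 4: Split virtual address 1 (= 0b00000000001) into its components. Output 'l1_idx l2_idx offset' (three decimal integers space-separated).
vaddr = 1 = 0b00000000001
  top 3 bits -> l1_idx = 0
  next 3 bits -> l2_idx = 0
  bottom 5 bits -> offset = 1

Answer: 0 0 1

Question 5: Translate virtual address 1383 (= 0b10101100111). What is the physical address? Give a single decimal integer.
vaddr = 1383 = 0b10101100111
Split: l1_idx=5, l2_idx=3, offset=7
L1[5] = 0
L2[0][3] = 9
paddr = 9 * 32 + 7 = 295

Answer: 295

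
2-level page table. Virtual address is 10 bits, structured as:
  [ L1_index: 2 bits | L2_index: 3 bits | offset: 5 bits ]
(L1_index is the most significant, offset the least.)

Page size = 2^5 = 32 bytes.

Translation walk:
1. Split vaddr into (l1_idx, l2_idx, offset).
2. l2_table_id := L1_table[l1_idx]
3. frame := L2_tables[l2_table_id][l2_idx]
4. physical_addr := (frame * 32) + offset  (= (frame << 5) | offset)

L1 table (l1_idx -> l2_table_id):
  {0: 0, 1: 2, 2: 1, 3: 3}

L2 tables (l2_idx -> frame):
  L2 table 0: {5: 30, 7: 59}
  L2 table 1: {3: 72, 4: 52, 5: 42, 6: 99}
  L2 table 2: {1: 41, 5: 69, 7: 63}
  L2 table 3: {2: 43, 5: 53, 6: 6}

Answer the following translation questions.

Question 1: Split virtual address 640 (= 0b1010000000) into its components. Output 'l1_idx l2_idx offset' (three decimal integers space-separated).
vaddr = 640 = 0b1010000000
  top 2 bits -> l1_idx = 2
  next 3 bits -> l2_idx = 4
  bottom 5 bits -> offset = 0

Answer: 2 4 0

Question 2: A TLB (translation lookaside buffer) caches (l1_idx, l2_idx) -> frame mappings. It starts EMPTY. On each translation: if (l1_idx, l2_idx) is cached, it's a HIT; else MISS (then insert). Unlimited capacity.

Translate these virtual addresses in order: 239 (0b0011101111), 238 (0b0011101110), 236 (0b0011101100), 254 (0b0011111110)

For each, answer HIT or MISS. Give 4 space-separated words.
vaddr=239: (0,7) not in TLB -> MISS, insert
vaddr=238: (0,7) in TLB -> HIT
vaddr=236: (0,7) in TLB -> HIT
vaddr=254: (0,7) in TLB -> HIT

Answer: MISS HIT HIT HIT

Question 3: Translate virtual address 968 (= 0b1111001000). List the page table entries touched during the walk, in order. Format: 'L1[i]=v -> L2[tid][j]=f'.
Answer: L1[3]=3 -> L2[3][6]=6

Derivation:
vaddr = 968 = 0b1111001000
Split: l1_idx=3, l2_idx=6, offset=8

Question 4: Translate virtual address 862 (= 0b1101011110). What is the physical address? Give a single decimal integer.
vaddr = 862 = 0b1101011110
Split: l1_idx=3, l2_idx=2, offset=30
L1[3] = 3
L2[3][2] = 43
paddr = 43 * 32 + 30 = 1406

Answer: 1406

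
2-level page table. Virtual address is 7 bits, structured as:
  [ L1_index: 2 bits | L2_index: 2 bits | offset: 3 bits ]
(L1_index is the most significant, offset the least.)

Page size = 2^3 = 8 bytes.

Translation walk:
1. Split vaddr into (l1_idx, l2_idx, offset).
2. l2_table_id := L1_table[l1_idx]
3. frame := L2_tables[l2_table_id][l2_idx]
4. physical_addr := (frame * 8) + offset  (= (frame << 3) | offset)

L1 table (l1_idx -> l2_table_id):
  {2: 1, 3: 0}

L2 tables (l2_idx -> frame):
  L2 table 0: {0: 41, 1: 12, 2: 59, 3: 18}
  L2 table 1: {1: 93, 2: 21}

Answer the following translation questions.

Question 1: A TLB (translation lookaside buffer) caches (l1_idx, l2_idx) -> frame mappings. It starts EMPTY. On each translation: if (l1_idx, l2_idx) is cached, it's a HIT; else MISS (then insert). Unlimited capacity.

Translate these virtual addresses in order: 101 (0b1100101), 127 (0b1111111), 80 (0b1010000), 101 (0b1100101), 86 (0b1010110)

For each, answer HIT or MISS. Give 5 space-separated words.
vaddr=101: (3,0) not in TLB -> MISS, insert
vaddr=127: (3,3) not in TLB -> MISS, insert
vaddr=80: (2,2) not in TLB -> MISS, insert
vaddr=101: (3,0) in TLB -> HIT
vaddr=86: (2,2) in TLB -> HIT

Answer: MISS MISS MISS HIT HIT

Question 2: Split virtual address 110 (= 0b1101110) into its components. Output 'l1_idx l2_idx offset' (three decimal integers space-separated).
Answer: 3 1 6

Derivation:
vaddr = 110 = 0b1101110
  top 2 bits -> l1_idx = 3
  next 2 bits -> l2_idx = 1
  bottom 3 bits -> offset = 6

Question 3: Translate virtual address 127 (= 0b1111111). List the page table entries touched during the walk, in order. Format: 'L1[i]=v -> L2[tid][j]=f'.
vaddr = 127 = 0b1111111
Split: l1_idx=3, l2_idx=3, offset=7

Answer: L1[3]=0 -> L2[0][3]=18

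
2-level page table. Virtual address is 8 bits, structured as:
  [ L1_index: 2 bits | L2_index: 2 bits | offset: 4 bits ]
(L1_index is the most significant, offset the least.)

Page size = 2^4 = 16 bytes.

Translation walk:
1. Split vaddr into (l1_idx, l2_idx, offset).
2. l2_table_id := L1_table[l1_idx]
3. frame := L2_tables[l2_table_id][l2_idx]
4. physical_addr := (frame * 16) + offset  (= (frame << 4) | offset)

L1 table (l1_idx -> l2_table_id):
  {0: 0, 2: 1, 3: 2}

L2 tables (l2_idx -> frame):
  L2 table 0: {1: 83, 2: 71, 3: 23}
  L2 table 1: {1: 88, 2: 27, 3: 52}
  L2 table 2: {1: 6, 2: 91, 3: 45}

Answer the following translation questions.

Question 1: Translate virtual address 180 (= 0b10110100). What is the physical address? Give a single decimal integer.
vaddr = 180 = 0b10110100
Split: l1_idx=2, l2_idx=3, offset=4
L1[2] = 1
L2[1][3] = 52
paddr = 52 * 16 + 4 = 836

Answer: 836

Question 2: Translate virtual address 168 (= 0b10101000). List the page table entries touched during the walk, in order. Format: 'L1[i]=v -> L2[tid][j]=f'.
Answer: L1[2]=1 -> L2[1][2]=27

Derivation:
vaddr = 168 = 0b10101000
Split: l1_idx=2, l2_idx=2, offset=8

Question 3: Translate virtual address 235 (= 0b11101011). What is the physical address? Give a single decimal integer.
vaddr = 235 = 0b11101011
Split: l1_idx=3, l2_idx=2, offset=11
L1[3] = 2
L2[2][2] = 91
paddr = 91 * 16 + 11 = 1467

Answer: 1467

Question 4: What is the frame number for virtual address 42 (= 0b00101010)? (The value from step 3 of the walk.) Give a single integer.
Answer: 71

Derivation:
vaddr = 42: l1_idx=0, l2_idx=2
L1[0] = 0; L2[0][2] = 71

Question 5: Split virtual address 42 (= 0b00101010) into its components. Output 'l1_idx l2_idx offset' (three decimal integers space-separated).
vaddr = 42 = 0b00101010
  top 2 bits -> l1_idx = 0
  next 2 bits -> l2_idx = 2
  bottom 4 bits -> offset = 10

Answer: 0 2 10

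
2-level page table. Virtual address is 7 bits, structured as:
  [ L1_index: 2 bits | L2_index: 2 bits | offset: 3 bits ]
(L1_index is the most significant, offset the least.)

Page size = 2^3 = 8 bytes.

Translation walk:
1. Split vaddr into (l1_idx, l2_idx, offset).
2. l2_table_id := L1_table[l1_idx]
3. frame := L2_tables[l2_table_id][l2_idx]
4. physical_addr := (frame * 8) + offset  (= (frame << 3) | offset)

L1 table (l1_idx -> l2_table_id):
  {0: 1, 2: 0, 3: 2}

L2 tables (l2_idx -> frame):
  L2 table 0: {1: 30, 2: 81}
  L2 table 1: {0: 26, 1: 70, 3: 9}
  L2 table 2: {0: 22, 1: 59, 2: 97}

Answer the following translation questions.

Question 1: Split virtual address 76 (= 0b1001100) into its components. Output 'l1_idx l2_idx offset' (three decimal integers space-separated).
Answer: 2 1 4

Derivation:
vaddr = 76 = 0b1001100
  top 2 bits -> l1_idx = 2
  next 2 bits -> l2_idx = 1
  bottom 3 bits -> offset = 4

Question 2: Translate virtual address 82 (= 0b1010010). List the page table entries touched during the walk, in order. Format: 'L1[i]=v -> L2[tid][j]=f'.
vaddr = 82 = 0b1010010
Split: l1_idx=2, l2_idx=2, offset=2

Answer: L1[2]=0 -> L2[0][2]=81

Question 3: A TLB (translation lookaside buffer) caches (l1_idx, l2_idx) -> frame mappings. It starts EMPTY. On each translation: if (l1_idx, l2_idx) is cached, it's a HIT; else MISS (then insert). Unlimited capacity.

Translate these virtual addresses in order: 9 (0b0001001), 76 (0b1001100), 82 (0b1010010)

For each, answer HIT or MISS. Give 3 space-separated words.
Answer: MISS MISS MISS

Derivation:
vaddr=9: (0,1) not in TLB -> MISS, insert
vaddr=76: (2,1) not in TLB -> MISS, insert
vaddr=82: (2,2) not in TLB -> MISS, insert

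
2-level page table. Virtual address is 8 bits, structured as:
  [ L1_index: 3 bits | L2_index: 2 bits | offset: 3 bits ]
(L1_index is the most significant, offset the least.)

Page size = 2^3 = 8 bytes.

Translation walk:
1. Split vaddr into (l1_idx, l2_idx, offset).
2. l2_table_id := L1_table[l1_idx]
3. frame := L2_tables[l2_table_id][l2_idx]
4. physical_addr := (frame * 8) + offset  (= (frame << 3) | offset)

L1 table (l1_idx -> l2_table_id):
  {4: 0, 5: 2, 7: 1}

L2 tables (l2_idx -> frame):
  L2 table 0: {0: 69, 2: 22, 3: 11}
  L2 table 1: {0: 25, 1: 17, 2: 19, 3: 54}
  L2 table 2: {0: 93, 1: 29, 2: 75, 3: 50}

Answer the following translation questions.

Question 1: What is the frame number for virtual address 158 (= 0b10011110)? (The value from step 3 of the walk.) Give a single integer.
Answer: 11

Derivation:
vaddr = 158: l1_idx=4, l2_idx=3
L1[4] = 0; L2[0][3] = 11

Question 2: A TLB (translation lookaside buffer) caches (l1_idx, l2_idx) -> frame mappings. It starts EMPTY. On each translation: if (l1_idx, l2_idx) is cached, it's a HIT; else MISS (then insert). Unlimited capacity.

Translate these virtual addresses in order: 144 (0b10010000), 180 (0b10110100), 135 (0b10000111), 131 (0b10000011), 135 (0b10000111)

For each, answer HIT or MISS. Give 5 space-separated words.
Answer: MISS MISS MISS HIT HIT

Derivation:
vaddr=144: (4,2) not in TLB -> MISS, insert
vaddr=180: (5,2) not in TLB -> MISS, insert
vaddr=135: (4,0) not in TLB -> MISS, insert
vaddr=131: (4,0) in TLB -> HIT
vaddr=135: (4,0) in TLB -> HIT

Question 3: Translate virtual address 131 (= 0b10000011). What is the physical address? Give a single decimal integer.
vaddr = 131 = 0b10000011
Split: l1_idx=4, l2_idx=0, offset=3
L1[4] = 0
L2[0][0] = 69
paddr = 69 * 8 + 3 = 555

Answer: 555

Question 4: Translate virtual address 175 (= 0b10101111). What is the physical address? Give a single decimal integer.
vaddr = 175 = 0b10101111
Split: l1_idx=5, l2_idx=1, offset=7
L1[5] = 2
L2[2][1] = 29
paddr = 29 * 8 + 7 = 239

Answer: 239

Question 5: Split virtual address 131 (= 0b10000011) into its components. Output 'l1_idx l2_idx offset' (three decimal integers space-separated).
Answer: 4 0 3

Derivation:
vaddr = 131 = 0b10000011
  top 3 bits -> l1_idx = 4
  next 2 bits -> l2_idx = 0
  bottom 3 bits -> offset = 3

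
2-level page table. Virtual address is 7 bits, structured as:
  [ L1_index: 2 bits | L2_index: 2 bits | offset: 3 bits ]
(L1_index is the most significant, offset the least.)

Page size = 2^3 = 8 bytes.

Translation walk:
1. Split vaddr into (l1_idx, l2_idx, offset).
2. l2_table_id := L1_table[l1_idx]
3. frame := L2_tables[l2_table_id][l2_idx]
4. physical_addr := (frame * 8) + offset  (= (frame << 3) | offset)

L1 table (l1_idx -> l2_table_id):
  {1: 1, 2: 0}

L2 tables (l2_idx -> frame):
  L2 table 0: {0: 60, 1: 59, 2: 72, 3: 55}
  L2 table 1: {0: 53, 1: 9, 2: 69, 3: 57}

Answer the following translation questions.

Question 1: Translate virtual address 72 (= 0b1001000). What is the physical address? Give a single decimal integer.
vaddr = 72 = 0b1001000
Split: l1_idx=2, l2_idx=1, offset=0
L1[2] = 0
L2[0][1] = 59
paddr = 59 * 8 + 0 = 472

Answer: 472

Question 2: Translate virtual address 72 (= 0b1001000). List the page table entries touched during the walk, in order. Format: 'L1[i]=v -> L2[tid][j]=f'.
vaddr = 72 = 0b1001000
Split: l1_idx=2, l2_idx=1, offset=0

Answer: L1[2]=0 -> L2[0][1]=59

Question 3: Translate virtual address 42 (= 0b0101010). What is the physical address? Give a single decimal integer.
Answer: 74

Derivation:
vaddr = 42 = 0b0101010
Split: l1_idx=1, l2_idx=1, offset=2
L1[1] = 1
L2[1][1] = 9
paddr = 9 * 8 + 2 = 74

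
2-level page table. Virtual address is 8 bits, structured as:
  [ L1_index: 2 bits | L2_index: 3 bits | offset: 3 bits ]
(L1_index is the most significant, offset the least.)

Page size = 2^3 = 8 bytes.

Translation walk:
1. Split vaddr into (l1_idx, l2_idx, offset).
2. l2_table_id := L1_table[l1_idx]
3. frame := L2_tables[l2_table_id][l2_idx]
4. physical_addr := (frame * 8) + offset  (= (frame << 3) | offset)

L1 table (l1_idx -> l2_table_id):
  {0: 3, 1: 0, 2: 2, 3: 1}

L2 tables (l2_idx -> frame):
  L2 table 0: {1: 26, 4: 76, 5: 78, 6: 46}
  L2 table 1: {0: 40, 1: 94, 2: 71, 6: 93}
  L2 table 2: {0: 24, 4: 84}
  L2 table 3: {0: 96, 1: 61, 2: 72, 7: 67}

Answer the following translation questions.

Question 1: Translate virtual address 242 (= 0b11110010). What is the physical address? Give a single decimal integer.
Answer: 746

Derivation:
vaddr = 242 = 0b11110010
Split: l1_idx=3, l2_idx=6, offset=2
L1[3] = 1
L2[1][6] = 93
paddr = 93 * 8 + 2 = 746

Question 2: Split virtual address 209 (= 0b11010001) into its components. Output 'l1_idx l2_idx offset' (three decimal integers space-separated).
Answer: 3 2 1

Derivation:
vaddr = 209 = 0b11010001
  top 2 bits -> l1_idx = 3
  next 3 bits -> l2_idx = 2
  bottom 3 bits -> offset = 1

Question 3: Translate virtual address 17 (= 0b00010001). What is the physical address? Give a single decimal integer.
Answer: 577

Derivation:
vaddr = 17 = 0b00010001
Split: l1_idx=0, l2_idx=2, offset=1
L1[0] = 3
L2[3][2] = 72
paddr = 72 * 8 + 1 = 577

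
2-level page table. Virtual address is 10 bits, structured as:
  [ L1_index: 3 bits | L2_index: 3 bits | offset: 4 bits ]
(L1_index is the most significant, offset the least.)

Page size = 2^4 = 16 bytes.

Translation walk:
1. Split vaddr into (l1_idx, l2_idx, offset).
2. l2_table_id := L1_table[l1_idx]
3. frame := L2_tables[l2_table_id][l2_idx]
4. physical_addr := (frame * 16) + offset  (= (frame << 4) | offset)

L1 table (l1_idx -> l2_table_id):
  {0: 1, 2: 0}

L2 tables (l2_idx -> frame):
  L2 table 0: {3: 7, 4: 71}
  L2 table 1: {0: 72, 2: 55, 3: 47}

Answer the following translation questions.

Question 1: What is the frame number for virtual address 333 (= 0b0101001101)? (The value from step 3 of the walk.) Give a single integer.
Answer: 71

Derivation:
vaddr = 333: l1_idx=2, l2_idx=4
L1[2] = 0; L2[0][4] = 71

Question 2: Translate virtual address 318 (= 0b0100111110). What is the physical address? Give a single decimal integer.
Answer: 126

Derivation:
vaddr = 318 = 0b0100111110
Split: l1_idx=2, l2_idx=3, offset=14
L1[2] = 0
L2[0][3] = 7
paddr = 7 * 16 + 14 = 126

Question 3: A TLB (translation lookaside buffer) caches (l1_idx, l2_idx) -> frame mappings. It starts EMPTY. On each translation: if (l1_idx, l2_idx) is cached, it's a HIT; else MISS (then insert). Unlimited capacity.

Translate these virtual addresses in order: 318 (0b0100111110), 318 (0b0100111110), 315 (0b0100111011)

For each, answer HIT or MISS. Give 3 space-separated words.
vaddr=318: (2,3) not in TLB -> MISS, insert
vaddr=318: (2,3) in TLB -> HIT
vaddr=315: (2,3) in TLB -> HIT

Answer: MISS HIT HIT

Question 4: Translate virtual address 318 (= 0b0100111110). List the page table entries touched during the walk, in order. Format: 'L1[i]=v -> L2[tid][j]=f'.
Answer: L1[2]=0 -> L2[0][3]=7

Derivation:
vaddr = 318 = 0b0100111110
Split: l1_idx=2, l2_idx=3, offset=14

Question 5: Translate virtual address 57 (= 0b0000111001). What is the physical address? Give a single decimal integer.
Answer: 761

Derivation:
vaddr = 57 = 0b0000111001
Split: l1_idx=0, l2_idx=3, offset=9
L1[0] = 1
L2[1][3] = 47
paddr = 47 * 16 + 9 = 761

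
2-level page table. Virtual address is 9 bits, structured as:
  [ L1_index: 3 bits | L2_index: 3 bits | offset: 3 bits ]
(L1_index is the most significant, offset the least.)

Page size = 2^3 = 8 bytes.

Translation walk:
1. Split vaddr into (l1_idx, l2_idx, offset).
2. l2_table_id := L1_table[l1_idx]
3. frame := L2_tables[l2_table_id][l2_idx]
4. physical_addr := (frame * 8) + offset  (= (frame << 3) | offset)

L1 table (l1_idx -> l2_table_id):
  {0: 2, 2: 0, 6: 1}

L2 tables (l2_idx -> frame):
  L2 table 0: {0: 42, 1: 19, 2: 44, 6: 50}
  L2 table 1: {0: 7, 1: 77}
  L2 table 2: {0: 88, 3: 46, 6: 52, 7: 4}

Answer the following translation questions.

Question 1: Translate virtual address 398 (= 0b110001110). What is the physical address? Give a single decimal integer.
vaddr = 398 = 0b110001110
Split: l1_idx=6, l2_idx=1, offset=6
L1[6] = 1
L2[1][1] = 77
paddr = 77 * 8 + 6 = 622

Answer: 622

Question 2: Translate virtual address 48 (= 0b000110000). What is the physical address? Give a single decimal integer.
Answer: 416

Derivation:
vaddr = 48 = 0b000110000
Split: l1_idx=0, l2_idx=6, offset=0
L1[0] = 2
L2[2][6] = 52
paddr = 52 * 8 + 0 = 416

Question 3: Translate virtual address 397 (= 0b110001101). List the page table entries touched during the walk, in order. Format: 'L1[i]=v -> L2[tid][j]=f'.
Answer: L1[6]=1 -> L2[1][1]=77

Derivation:
vaddr = 397 = 0b110001101
Split: l1_idx=6, l2_idx=1, offset=5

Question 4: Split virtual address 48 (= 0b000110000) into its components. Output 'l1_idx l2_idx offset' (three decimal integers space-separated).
Answer: 0 6 0

Derivation:
vaddr = 48 = 0b000110000
  top 3 bits -> l1_idx = 0
  next 3 bits -> l2_idx = 6
  bottom 3 bits -> offset = 0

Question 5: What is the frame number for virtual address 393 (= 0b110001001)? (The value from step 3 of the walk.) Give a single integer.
vaddr = 393: l1_idx=6, l2_idx=1
L1[6] = 1; L2[1][1] = 77

Answer: 77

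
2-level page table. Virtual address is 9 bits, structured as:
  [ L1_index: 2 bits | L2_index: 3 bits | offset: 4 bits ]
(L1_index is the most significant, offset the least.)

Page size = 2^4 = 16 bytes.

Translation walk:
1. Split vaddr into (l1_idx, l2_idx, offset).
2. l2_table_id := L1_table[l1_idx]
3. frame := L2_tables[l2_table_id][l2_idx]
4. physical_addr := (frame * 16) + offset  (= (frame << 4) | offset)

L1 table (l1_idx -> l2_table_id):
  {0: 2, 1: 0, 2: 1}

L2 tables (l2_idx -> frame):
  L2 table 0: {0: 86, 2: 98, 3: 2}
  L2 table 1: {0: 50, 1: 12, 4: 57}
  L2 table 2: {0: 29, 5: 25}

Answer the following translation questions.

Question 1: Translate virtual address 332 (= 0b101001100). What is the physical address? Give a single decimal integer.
vaddr = 332 = 0b101001100
Split: l1_idx=2, l2_idx=4, offset=12
L1[2] = 1
L2[1][4] = 57
paddr = 57 * 16 + 12 = 924

Answer: 924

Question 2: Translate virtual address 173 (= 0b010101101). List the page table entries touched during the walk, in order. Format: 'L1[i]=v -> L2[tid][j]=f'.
Answer: L1[1]=0 -> L2[0][2]=98

Derivation:
vaddr = 173 = 0b010101101
Split: l1_idx=1, l2_idx=2, offset=13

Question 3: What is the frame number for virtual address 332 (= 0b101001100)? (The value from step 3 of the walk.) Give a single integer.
vaddr = 332: l1_idx=2, l2_idx=4
L1[2] = 1; L2[1][4] = 57

Answer: 57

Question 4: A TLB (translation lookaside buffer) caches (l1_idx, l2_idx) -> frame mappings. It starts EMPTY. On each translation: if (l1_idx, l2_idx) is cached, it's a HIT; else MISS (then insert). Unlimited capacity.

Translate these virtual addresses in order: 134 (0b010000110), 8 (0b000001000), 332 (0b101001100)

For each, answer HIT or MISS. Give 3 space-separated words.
Answer: MISS MISS MISS

Derivation:
vaddr=134: (1,0) not in TLB -> MISS, insert
vaddr=8: (0,0) not in TLB -> MISS, insert
vaddr=332: (2,4) not in TLB -> MISS, insert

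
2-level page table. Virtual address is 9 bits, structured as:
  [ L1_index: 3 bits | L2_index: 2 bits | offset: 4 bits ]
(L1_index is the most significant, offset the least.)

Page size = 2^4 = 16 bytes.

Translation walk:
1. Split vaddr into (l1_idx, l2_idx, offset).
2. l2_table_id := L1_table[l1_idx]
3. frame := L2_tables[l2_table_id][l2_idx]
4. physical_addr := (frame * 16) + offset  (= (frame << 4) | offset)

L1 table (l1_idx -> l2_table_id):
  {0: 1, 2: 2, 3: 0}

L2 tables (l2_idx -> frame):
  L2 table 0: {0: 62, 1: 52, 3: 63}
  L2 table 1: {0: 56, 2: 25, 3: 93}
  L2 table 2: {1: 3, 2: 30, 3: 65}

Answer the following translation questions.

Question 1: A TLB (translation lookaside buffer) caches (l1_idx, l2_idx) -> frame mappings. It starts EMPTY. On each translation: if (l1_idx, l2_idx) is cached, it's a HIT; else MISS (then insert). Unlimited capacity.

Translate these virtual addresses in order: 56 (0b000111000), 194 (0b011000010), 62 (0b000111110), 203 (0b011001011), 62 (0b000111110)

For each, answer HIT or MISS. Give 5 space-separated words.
vaddr=56: (0,3) not in TLB -> MISS, insert
vaddr=194: (3,0) not in TLB -> MISS, insert
vaddr=62: (0,3) in TLB -> HIT
vaddr=203: (3,0) in TLB -> HIT
vaddr=62: (0,3) in TLB -> HIT

Answer: MISS MISS HIT HIT HIT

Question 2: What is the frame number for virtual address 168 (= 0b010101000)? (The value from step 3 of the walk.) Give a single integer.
vaddr = 168: l1_idx=2, l2_idx=2
L1[2] = 2; L2[2][2] = 30

Answer: 30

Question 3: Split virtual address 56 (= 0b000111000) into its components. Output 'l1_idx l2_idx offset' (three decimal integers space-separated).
Answer: 0 3 8

Derivation:
vaddr = 56 = 0b000111000
  top 3 bits -> l1_idx = 0
  next 2 bits -> l2_idx = 3
  bottom 4 bits -> offset = 8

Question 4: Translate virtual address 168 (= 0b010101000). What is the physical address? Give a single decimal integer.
vaddr = 168 = 0b010101000
Split: l1_idx=2, l2_idx=2, offset=8
L1[2] = 2
L2[2][2] = 30
paddr = 30 * 16 + 8 = 488

Answer: 488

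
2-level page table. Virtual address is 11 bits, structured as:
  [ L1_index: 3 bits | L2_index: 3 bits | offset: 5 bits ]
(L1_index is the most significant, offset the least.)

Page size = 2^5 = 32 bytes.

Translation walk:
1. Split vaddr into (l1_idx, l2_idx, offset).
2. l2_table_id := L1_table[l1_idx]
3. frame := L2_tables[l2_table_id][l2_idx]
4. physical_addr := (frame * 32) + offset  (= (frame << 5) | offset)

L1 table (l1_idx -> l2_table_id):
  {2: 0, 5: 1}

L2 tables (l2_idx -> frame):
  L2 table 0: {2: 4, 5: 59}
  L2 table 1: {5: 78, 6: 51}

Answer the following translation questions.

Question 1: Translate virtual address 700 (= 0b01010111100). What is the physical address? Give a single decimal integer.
Answer: 1916

Derivation:
vaddr = 700 = 0b01010111100
Split: l1_idx=2, l2_idx=5, offset=28
L1[2] = 0
L2[0][5] = 59
paddr = 59 * 32 + 28 = 1916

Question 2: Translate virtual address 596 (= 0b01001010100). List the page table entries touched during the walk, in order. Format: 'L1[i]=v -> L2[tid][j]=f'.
vaddr = 596 = 0b01001010100
Split: l1_idx=2, l2_idx=2, offset=20

Answer: L1[2]=0 -> L2[0][2]=4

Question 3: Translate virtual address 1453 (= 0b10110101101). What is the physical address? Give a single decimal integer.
vaddr = 1453 = 0b10110101101
Split: l1_idx=5, l2_idx=5, offset=13
L1[5] = 1
L2[1][5] = 78
paddr = 78 * 32 + 13 = 2509

Answer: 2509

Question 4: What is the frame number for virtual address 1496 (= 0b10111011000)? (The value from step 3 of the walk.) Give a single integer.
Answer: 51

Derivation:
vaddr = 1496: l1_idx=5, l2_idx=6
L1[5] = 1; L2[1][6] = 51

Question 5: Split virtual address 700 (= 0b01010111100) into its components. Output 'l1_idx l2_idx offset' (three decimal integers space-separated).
vaddr = 700 = 0b01010111100
  top 3 bits -> l1_idx = 2
  next 3 bits -> l2_idx = 5
  bottom 5 bits -> offset = 28

Answer: 2 5 28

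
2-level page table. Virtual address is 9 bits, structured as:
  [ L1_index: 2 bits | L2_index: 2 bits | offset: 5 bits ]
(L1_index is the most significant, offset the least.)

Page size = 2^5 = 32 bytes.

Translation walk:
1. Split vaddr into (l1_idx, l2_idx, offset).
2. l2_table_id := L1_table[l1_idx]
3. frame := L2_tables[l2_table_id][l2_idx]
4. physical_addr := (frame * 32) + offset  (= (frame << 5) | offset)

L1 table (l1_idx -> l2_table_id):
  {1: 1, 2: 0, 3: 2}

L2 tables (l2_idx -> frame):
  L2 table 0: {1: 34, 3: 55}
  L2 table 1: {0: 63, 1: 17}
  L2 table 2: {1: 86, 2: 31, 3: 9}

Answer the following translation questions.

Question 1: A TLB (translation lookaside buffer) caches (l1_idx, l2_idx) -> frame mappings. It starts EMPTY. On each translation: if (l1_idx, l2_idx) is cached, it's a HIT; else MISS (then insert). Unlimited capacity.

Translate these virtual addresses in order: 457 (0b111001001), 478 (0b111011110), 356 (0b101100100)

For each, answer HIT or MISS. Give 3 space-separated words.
Answer: MISS HIT MISS

Derivation:
vaddr=457: (3,2) not in TLB -> MISS, insert
vaddr=478: (3,2) in TLB -> HIT
vaddr=356: (2,3) not in TLB -> MISS, insert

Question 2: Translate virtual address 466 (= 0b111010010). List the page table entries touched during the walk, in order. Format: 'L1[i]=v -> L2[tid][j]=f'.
Answer: L1[3]=2 -> L2[2][2]=31

Derivation:
vaddr = 466 = 0b111010010
Split: l1_idx=3, l2_idx=2, offset=18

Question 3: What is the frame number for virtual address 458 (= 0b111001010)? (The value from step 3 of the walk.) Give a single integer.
Answer: 31

Derivation:
vaddr = 458: l1_idx=3, l2_idx=2
L1[3] = 2; L2[2][2] = 31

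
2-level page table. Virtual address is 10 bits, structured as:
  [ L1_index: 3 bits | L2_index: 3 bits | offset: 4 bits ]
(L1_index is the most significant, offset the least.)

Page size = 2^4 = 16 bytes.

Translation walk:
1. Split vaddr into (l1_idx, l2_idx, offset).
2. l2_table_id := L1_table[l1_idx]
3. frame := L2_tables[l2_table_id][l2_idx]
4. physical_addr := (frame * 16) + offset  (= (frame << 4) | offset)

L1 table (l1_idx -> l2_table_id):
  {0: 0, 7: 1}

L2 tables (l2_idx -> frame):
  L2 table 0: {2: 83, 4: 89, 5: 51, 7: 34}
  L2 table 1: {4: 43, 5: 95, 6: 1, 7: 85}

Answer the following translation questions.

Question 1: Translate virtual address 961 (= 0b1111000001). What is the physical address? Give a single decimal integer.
Answer: 689

Derivation:
vaddr = 961 = 0b1111000001
Split: l1_idx=7, l2_idx=4, offset=1
L1[7] = 1
L2[1][4] = 43
paddr = 43 * 16 + 1 = 689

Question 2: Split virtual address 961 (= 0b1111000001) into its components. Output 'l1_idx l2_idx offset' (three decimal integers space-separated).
vaddr = 961 = 0b1111000001
  top 3 bits -> l1_idx = 7
  next 3 bits -> l2_idx = 4
  bottom 4 bits -> offset = 1

Answer: 7 4 1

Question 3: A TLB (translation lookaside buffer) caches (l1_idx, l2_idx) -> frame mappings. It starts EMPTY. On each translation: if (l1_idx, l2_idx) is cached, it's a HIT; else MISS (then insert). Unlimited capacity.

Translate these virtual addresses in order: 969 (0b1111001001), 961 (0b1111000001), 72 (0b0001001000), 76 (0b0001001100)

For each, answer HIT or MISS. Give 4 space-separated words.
vaddr=969: (7,4) not in TLB -> MISS, insert
vaddr=961: (7,4) in TLB -> HIT
vaddr=72: (0,4) not in TLB -> MISS, insert
vaddr=76: (0,4) in TLB -> HIT

Answer: MISS HIT MISS HIT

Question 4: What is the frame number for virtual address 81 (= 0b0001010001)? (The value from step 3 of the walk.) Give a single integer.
vaddr = 81: l1_idx=0, l2_idx=5
L1[0] = 0; L2[0][5] = 51

Answer: 51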